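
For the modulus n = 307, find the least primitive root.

5

φ(307) = 307 − 1 = 306 = 2 · 3^2 · 17.
Test candidates g = 2, 3, … against the prime factors q ∈ {2, 3, 17} of φ(307): g is a generator iff g^(306/q) ≢ 1 for every such q.
g = 2: 2^153 ≡ 306; 2^102 ≡ 1 — hits 1, so not a primitive root.
g = 3: 3^153 ≡ 306; 3^102 ≡ 1 — hits 1, so not a primitive root.
g = 4: 4^153 ≡ 1 — hits 1, so not a primitive root.
g = 5: 5^153 ≡ 306; 5^102 ≡ 289; 5^18 ≡ 81 — none is 1, so 5 is a primitive root.
So 5 is the smallest generator of (Z/307Z)^×.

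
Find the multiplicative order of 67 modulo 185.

The order of 67 must divide φ(185) = φ(5·37) = (5−1)·(37−1) = 4·36 = 144 = 2^4 · 3^2.
Divisors of 144: 1, 2, 3, 4, 6, 8, 9, 12, 16, 18, 24, 36, 48, 72, 144.
Check 67^d mod 185 for each divisor in increasing order:
67^1 ≡ 67 (mod 185)
67^2 ≡ 49 (mod 185)
67^3 ≡ 138 (mod 185)
67^4 ≡ 181 (mod 185)
67^6 ≡ 174 (mod 185)
67^8 ≡ 16 (mod 185)
67^9 ≡ 147 (mod 185)
67^12 ≡ 121 (mod 185)
67^16 ≡ 71 (mod 185)
67^18 ≡ 149 (mod 185)
67^24 ≡ 26 (mod 185)
67^36 ≡ 1 (mod 185) ✓
Hence ord(67) = 36.

36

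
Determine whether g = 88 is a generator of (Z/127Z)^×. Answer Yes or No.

No

φ(127) = 127 − 1 = 126 = 2 · 3^2 · 7.
It suffices to check that the order of 88 is not a proper divisor of 126: compute 88^(126/q) for q ∈ {2, 3, 7}.
88^63 ≡ 1 (mod 127)  [q = 2: ≡ 1 ✗]
88^42 ≡ 19 (mod 127)  [q = 3: ≢ 1 ✓]
88^18 ≡ 2 (mod 127)  [q = 7: ≢ 1 ✓]
The check at q = 2 fails, so 88 generates a proper subgroup.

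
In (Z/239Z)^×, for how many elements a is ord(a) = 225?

φ(239) = 239 − 1 = 238 = 2 · 7 · 17.
(Z/239Z)^× is cyclic (|G| = 238); a cyclic group of order m has exactly φ(d) elements of each order d | m, and none otherwise.
Since 225 ∤ 238, the count is 0.

0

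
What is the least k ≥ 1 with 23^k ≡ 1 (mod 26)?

6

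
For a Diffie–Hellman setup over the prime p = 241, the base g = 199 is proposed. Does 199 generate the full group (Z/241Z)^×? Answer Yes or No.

Yes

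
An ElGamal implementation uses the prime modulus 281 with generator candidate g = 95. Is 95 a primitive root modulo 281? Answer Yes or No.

φ(281) = 281 − 1 = 280 = 2^3 · 5 · 7.
An element g generates (Z/281Z)^× iff g^(280/q) ≢ 1 (mod 281) for each prime q ∈ {2, 5, 7}.
95^140 ≡ 280 (mod 281)  [q = 2: ≢ 1 ✓]
95^56 ≡ 90 (mod 281)  [q = 5: ≢ 1 ✓]
95^40 ≡ 249 (mod 281)  [q = 7: ≢ 1 ✓]
None equal 1, so ord_281(95) = 280: 95 is a primitive root.

Yes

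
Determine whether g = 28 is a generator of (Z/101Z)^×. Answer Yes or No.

Yes

φ(101) = 101 − 1 = 100 = 2^2 · 5^2.
It suffices to check that the order of 28 is not a proper divisor of 100: compute 28^(100/q) for q ∈ {2, 5}.
28^50 ≡ 100 (mod 101)  [q = 2: ≢ 1 ✓]
28^20 ≡ 95 (mod 101)  [q = 5: ≢ 1 ✓]
Every test exponent gives a nontrivial residue, hence 28 generates the full group.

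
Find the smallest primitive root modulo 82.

7

φ(82) = φ(2)·φ(41) = 1·40 = 40 = 2^3 · 5.
g is a primitive root iff g^(40/q) ≢ 1 (mod 82) for each prime q ∈ {2, 5}.
g = 2: gcd(2, 82) = 2 > 1, not a unit — skip.
g = 3: 3^20 ≡ 81; 3^8 ≡ 1 — hits 1, so not a primitive root.
g = 4: gcd(4, 82) = 2 > 1, not a unit — skip.
g = 5: 5^20 ≡ 1 — hits 1, so not a primitive root.
g = 6: gcd(6, 82) = 2 > 1, not a unit — skip.
g = 7: 7^20 ≡ 81; 7^8 ≡ 37 — none is 1, so 7 is a primitive root.
Hence the least primitive root of 82 is 7.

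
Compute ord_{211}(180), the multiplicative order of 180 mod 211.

21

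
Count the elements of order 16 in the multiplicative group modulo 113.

8

φ(113) = 113 − 1 = 112 = 2^4 · 7.
(Z/113Z)^× is cyclic (|G| = 112); a cyclic group of order m has exactly φ(d) elements of each order d | m, and none otherwise.
16 = 2^4 divides 112, and φ(16) = 8.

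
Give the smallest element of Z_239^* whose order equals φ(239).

φ(239) = 239 − 1 = 238 = 2 · 7 · 17.
g is a primitive root iff g^(238/q) ≢ 1 (mod 239) for each prime q ∈ {2, 7, 17}.
g = 2: 2^119 ≡ 1 — hits 1, so not a primitive root.
g = 3: 3^119 ≡ 1 — hits 1, so not a primitive root.
g = 4: 4^119 ≡ 1 — hits 1, so not a primitive root.
g = 5: 5^119 ≡ 1 — hits 1, so not a primitive root.
g = 6: 6^119 ≡ 1 — hits 1, so not a primitive root.
g = 7: 7^119 ≡ 238; 7^34 ≡ 24; 7^14 ≡ 211 — none is 1, so 7 is a primitive root.
Hence the least primitive root of 239 is 7.

7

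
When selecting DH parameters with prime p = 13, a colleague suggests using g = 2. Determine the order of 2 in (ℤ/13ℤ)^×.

The order of 2 must divide φ(13) = 13 − 1 = 12 = 2^2 · 3.
Divisors of 12: 1, 2, 3, 4, 6, 12.
Check 2^d mod 13 for each divisor in increasing order:
2^1 ≡ 2 (mod 13)
2^2 ≡ 4 (mod 13)
2^3 ≡ 8 (mod 13)
2^4 ≡ 3 (mod 13)
2^6 ≡ 12 (mod 13)
2^12 ≡ 1 (mod 13) ✓
Hence ord(2) = 12.

12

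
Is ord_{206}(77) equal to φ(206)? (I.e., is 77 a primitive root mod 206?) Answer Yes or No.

Yes

φ(206) = φ(2)·φ(103) = 1·102 = 102 = 2 · 3 · 17.
77 is a primitive root mod 206 iff 77^(φ(206)/q) ≢ 1 for every prime q | φ(206), i.e. q ∈ {2, 3, 17}.
77^51 ≡ 205 (mod 206)  [q = 2: ≢ 1 ✓]
77^34 ≡ 149 (mod 206)  [q = 3: ≢ 1 ✓]
77^6 ≡ 133 (mod 206)  [q = 17: ≢ 1 ✓]
None equal 1, so ord_206(77) = 102: 77 is a primitive root.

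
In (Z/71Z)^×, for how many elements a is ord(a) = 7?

φ(71) = 71 − 1 = 70 = 2 · 5 · 7.
(Z/71Z)^× is cyclic (|G| = 70); a cyclic group of order m has exactly φ(d) elements of each order d | m, and none otherwise.
7 | 70, and φ(7) = 7 − 1 = 6.

6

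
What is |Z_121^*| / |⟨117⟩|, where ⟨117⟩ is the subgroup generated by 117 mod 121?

By Lagrange's theorem, ord_121(117) divides φ(121) = φ(11^2) = 11·(11−1) = 110 = 2 · 5 · 11.
Divisors of 110: 1, 2, 5, 10, 11, 22, 55, 110.
Compute 117^d (mod 121) for the divisors d until we hit 1:
117^1 ≡ 117
117^2 ≡ 16
117^5 ≡ 65
117^10 ≡ 111
117^11 ≡ 40
117^22 ≡ 27
117^55 ≡ 120
117^110 ≡ 1
The order of 117 is 110, so the subgroup it generates has 110 elements.
[(Z/121Z)^× : ⟨117⟩] = 110/110 = 1.

1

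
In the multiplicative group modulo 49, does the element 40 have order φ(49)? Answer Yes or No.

Yes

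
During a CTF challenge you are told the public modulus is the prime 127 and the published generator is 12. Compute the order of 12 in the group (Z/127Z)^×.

The order of 12 must divide φ(127) = 127 − 1 = 126 = 2 · 3^2 · 7.
Divisors of 126: 1, 2, 3, 6, 7, 9, 14, 18, 21, 42, 63, 126.
Evaluate successive powers at the divisors of 126:
12^1 ≡ 12 (mod 127)
12^2 ≡ 17 (mod 127)
12^3 ≡ 77 (mod 127)
12^6 ≡ 87 (mod 127)
12^7 ≡ 28 (mod 127)
12^9 ≡ 95 (mod 127)
12^14 ≡ 22 (mod 127)
12^18 ≡ 8 (mod 127)
12^21 ≡ 108 (mod 127)
12^42 ≡ 107 (mod 127)
12^63 ≡ 126 (mod 127)
12^126 ≡ 1 (mod 127) ✓
The smallest such exponent is 126, so the order of 12 is 126.

126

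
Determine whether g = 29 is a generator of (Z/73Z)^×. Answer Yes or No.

φ(73) = 73 − 1 = 72 = 2^3 · 3^2.
An element g generates (Z/73Z)^× iff g^(72/q) ≢ 1 (mod 73) for each prime q ∈ {2, 3}.
29^36 ≡ 72 (mod 73)  [q = 2: ≢ 1 ✓]
29^24 ≡ 64 (mod 73)  [q = 3: ≢ 1 ✓]
Every test exponent gives a nontrivial residue, hence 29 generates the full group.

Yes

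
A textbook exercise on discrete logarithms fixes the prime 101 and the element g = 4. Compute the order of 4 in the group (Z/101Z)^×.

50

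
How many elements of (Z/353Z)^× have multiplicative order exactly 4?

φ(353) = 353 − 1 = 352 = 2^5 · 11.
Since (Z/353Z)^× is cyclic of order 352, the number of elements of order d is φ(d) when d | 352 and 0 otherwise.
4 = 2^2 divides 352, and φ(4) = 2.

2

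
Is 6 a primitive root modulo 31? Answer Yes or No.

φ(31) = 31 − 1 = 30 = 2 · 3 · 5.
It suffices to check that the order of 6 is not a proper divisor of 30: compute 6^(30/q) for q ∈ {2, 3, 5}.
6^15 ≡ 30 (mod 31)  [q = 2: ≢ 1 ✓]
6^10 ≡ 25 (mod 31)  [q = 3: ≢ 1 ✓]
6^6 ≡ 1 (mod 31)  [q = 5: ≡ 1 ✗]
The check at q = 5 fails, so 6 generates a proper subgroup.

No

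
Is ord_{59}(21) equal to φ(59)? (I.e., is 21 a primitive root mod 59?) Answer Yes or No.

No

φ(59) = 59 − 1 = 58 = 2 · 29.
21 is a primitive root mod 59 iff 21^(φ(59)/q) ≢ 1 for every prime q | φ(59), i.e. q ∈ {2, 29}.
21^29 ≡ 1 (mod 59)  [q = 2: ≡ 1 ✗]
21^2 ≡ 28 (mod 59)  [q = 29: ≢ 1 ✓]
The check at q = 2 fails, so 21 generates a proper subgroup.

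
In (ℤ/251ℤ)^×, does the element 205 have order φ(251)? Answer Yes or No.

φ(251) = 251 − 1 = 250 = 2 · 5^3.
Test 205^(250/q) mod 251 for each prime factor q of 250:
205^125 ≡ 1 (mod 251)  [q = 2: ≡ 1 ✗]
205^50 ≡ 149 (mod 251)  [q = 5: ≢ 1 ✓]
Since 205^125 ≡ 1, the order of 205 divides 125 < 250, so 205 is not a primitive root.

No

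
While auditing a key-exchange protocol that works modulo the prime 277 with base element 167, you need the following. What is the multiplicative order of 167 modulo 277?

The order of 167 must divide φ(277) = 277 − 1 = 276 = 2^2 · 3 · 23.
Divisors of 276: 1, 2, 3, 4, 6, 12, 23, 46, 69, 92, 138, 276.
Test each divisor d:
167^1 ≡ 167 (mod 277)
167^2 ≡ 189 (mod 277)
167^3 ≡ 262 (mod 277)
167^4 ≡ 265 (mod 277)
167^6 ≡ 225 (mod 277)
167^12 ≡ 211 (mod 277)
167^23 ≡ 182 (mod 277)
167^46 ≡ 161 (mod 277)
167^69 ≡ 217 (mod 277)
167^92 ≡ 160 (mod 277)
167^138 ≡ 276 (mod 277)
167^276 ≡ 1 (mod 277) ✓
Therefore the multiplicative order of 167 modulo 277 is 276.

276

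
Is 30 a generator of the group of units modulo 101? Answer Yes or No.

No

φ(101) = 101 − 1 = 100 = 2^2 · 5^2.
It suffices to check that the order of 30 is not a proper divisor of 100: compute 30^(100/q) for q ∈ {2, 5}.
30^50 ≡ 1 (mod 101)  [q = 2: ≡ 1 ✗]
30^20 ≡ 84 (mod 101)  [q = 5: ≢ 1 ✓]
30^50 ≡ 1 shows ord(30) | 50, strictly less than φ(101); not a primitive root.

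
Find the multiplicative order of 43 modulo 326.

81

By Lagrange's theorem, ord_326(43) divides φ(326) = φ(2)·φ(163) = 1·162 = 162 = 2 · 3^4.
Divisors of 162: 1, 2, 3, 6, 9, 18, 27, 54, 81, 162.
Evaluate successive powers at the divisors of 162:
43^1 ≡ 43 (mod 326)
43^2 ≡ 219 (mod 326)
43^3 ≡ 289 (mod 326)
43^6 ≡ 65 (mod 326)
43^9 ≡ 203 (mod 326)
43^18 ≡ 133 (mod 326)
43^27 ≡ 267 (mod 326)
43^54 ≡ 221 (mod 326)
43^81 ≡ 1 (mod 326) ✓
Therefore the multiplicative order of 43 modulo 326 is 81.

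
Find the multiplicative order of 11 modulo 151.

ord(11) | φ(151) = 151 − 1 = 150 = 2 · 3 · 5^2.
Divisors of 150: 1, 2, 3, 5, 6, 10, 15, 25, 30, 50, 75, 150.
Evaluate successive powers at the divisors of 150:
11^1 ≡ 11 (mod 151)
11^2 ≡ 121 (mod 151)
11^3 ≡ 123 (mod 151)
11^5 ≡ 85 (mod 151)
11^6 ≡ 29 (mod 151)
11^10 ≡ 128 (mod 151)
11^15 ≡ 8 (mod 151)
11^25 ≡ 118 (mod 151)
11^30 ≡ 64 (mod 151)
11^50 ≡ 32 (mod 151)
11^75 ≡ 1 (mod 151) ✓
Hence ord(11) = 75.

75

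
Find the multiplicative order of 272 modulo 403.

The order of 272 must divide φ(403) = φ(13·31) = (13−1)·(31−1) = 12·30 = 360 = 2^3 · 3^2 · 5.
Divisors of 360: 1, 2, 3, 4, 5, 6, 8, 9, 10, 12, 15, 18, 20, 24, 30, 36, 40, 45, 60, 72, 90, 120, 180, 360.
Check 272^d mod 403 for each divisor in increasing order:
272^1 ≡ 272 (mod 403)
272^2 ≡ 235 (mod 403)
272^3 ≡ 246 (mod 403)
272^4 ≡ 14 (mod 403)
272^5 ≡ 181 (mod 403)
272^6 ≡ 66 (mod 403)
272^8 ≡ 196 (mod 403)
272^9 ≡ 116 (mod 403)
272^10 ≡ 118 (mod 403)
272^12 ≡ 326 (mod 403)
272^15 ≡ 402 (mod 403)
272^18 ≡ 157 (mod 403)
272^20 ≡ 222 (mod 403)
272^24 ≡ 287 (mod 403)
272^30 ≡ 1 (mod 403) ✓
Hence ord(272) = 30.

30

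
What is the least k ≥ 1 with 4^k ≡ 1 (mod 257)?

8

Since 4 ∈ (Z/257Z)^×, its order divides φ(257) = 257 − 1 = 256 = 2^8.
Divisors of 256: 1, 2, 4, 8, 16, 32, 64, 128, 256.
Evaluate successive powers at the divisors of 256:
4^1 ≡ 4 (mod 257)
4^2 ≡ 16 (mod 257)
4^4 ≡ 256 (mod 257)
4^8 ≡ 1 (mod 257) ✓
The smallest such exponent is 8, so the order of 4 is 8.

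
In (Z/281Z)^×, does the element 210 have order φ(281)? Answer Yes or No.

φ(281) = 281 − 1 = 280 = 2^3 · 5 · 7.
210 is a primitive root mod 281 iff 210^(φ(281)/q) ≢ 1 for every prime q | φ(281), i.e. q ∈ {2, 5, 7}.
210^140 ≡ 280 (mod 281)  [q = 2: ≢ 1 ✓]
210^56 ≡ 153 (mod 281)  [q = 5: ≢ 1 ✓]
210^40 ≡ 79 (mod 281)  [q = 7: ≢ 1 ✓]
Every test exponent gives a nontrivial residue, hence 210 generates the full group.

Yes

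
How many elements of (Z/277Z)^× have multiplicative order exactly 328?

0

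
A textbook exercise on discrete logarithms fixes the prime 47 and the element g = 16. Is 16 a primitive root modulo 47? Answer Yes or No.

φ(47) = 47 − 1 = 46 = 2 · 23.
16 is a primitive root mod 47 iff 16^(φ(47)/q) ≢ 1 for every prime q | φ(47), i.e. q ∈ {2, 23}.
16^23 ≡ 1 (mod 47)  [q = 2: ≡ 1 ✗]
16^2 ≡ 21 (mod 47)  [q = 23: ≢ 1 ✓]
16^23 ≡ 1 shows ord(16) | 23, strictly less than φ(47); not a primitive root.

No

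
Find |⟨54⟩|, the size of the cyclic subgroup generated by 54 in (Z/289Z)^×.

The order of 54 must divide φ(289) = φ(17^2) = 17·(17−1) = 272 = 2^4 · 17.
Divisors of 272: 1, 2, 4, 8, 16, 17, 34, 68, 136, 272.
Evaluate successive powers at the divisors of 272:
54^1 ≡ 54
54^2 ≡ 26
54^4 ≡ 98
54^8 ≡ 67
54^16 ≡ 154
54^17 ≡ 224
54^34 ≡ 179
54^68 ≡ 251
54^136 ≡ 288
54^272 ≡ 1
The smallest such exponent is 272, so the order of 54 is 272.

272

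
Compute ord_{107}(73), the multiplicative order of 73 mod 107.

106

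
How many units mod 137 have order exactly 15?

φ(137) = 137 − 1 = 136 = 2^3 · 17.
(Z/137Z)^× is cyclic (|G| = 136); a cyclic group of order m has exactly φ(d) elements of each order d | m, and none otherwise.
Here 136 is not a multiple of 15, so there are no elements of order 15.

0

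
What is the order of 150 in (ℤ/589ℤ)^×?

18

ord(150) | φ(589) = φ(19·31) = (19−1)·(31−1) = 18·30 = 540 = 2^2 · 3^3 · 5.
Divisors of 540: 1, 2, 3, 4, 5, 6, 9, 10, 12, 15, 18, 20, 27, 30, 36, 45, 54, 60, 90, 108, 135, 180, 270, 540.
Evaluate successive powers at the divisors of 540:
150^1 ≡ 150 (mod 589)
150^2 ≡ 118 (mod 589)
150^3 ≡ 30 (mod 589)
150^4 ≡ 377 (mod 589)
150^5 ≡ 6 (mod 589)
150^6 ≡ 311 (mod 589)
150^9 ≡ 495 (mod 589)
150^10 ≡ 36 (mod 589)
150^12 ≡ 125 (mod 589)
150^15 ≡ 216 (mod 589)
150^18 ≡ 1 (mod 589) ✓
So ord_589(150) = 18.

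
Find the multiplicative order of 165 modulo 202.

50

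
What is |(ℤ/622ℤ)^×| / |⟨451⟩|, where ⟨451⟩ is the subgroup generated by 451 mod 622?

10

By Lagrange's theorem, ord_622(451) divides φ(622) = φ(2)·φ(311) = 1·310 = 310 = 2 · 5 · 31.
Divisors of 310: 1, 2, 5, 10, 31, 62, 155, 310.
Test each divisor d:
451^1 ≡ 451 (mod 622)
451^2 ≡ 7 (mod 622)
451^5 ≡ 329 (mod 622)
451^10 ≡ 13 (mod 622)
451^31 ≡ 1 (mod 622) ✓
Thus |⟨451⟩| = ord(451) = 31.
Index = |(Z/622Z)^×| / |⟨451⟩| = 310 / 31 = 10.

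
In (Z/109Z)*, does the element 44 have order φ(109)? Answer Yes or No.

Yes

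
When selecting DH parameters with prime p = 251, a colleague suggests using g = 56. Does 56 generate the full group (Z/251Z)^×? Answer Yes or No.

φ(251) = 251 − 1 = 250 = 2 · 5^3.
An element g generates (Z/251Z)^× iff g^(250/q) ≢ 1 (mod 251) for each prime q ∈ {2, 5}.
56^125 ≡ 250 (mod 251)  [q = 2: ≢ 1 ✓]
56^50 ≡ 113 (mod 251)  [q = 5: ≢ 1 ✓]
None equal 1, so ord_251(56) = 250: 56 is a primitive root.

Yes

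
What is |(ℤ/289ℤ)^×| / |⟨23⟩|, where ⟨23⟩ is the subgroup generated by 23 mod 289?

By Lagrange's theorem, ord_289(23) divides φ(289) = φ(17^2) = 17·(17−1) = 272 = 2^4 · 17.
Divisors of 272: 1, 2, 4, 8, 16, 17, 34, 68, 136, 272.
Evaluate successive powers at the divisors of 272:
23^1 ≡ 23
23^2 ≡ 240
23^4 ≡ 89
23^8 ≡ 118
23^16 ≡ 52
23^17 ≡ 40
23^34 ≡ 155
23^68 ≡ 38
23^136 ≡ 288
23^272 ≡ 1
The order of 23 is 272, so the subgroup it generates has 272 elements.
[(Z/289Z)^× : ⟨23⟩] = 272/272 = 1.

1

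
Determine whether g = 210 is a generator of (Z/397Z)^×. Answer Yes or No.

Yes

φ(397) = 397 − 1 = 396 = 2^2 · 3^2 · 11.
Test 210^(396/q) mod 397 for each prime factor q of 396:
210^198 ≡ 396 (mod 397)  [q = 2: ≢ 1 ✓]
210^132 ≡ 34 (mod 397)  [q = 3: ≢ 1 ✓]
210^36 ≡ 167 (mod 397)  [q = 11: ≢ 1 ✓]
Every test exponent gives a nontrivial residue, hence 210 generates the full group.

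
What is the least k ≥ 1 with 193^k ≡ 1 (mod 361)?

ord(193) | φ(361) = φ(19^2) = 19·(19−1) = 342 = 2 · 3^2 · 19.
Divisors of 342: 1, 2, 3, 6, 9, 18, 19, 38, 57, 114, 171, 342.
Evaluate successive powers at the divisors of 342:
193^1 ≡ 193 (mod 361)
193^2 ≡ 66 (mod 361)
193^3 ≡ 103 (mod 361)
193^6 ≡ 140 (mod 361)
193^9 ≡ 341 (mod 361)
193^18 ≡ 39 (mod 361)
193^19 ≡ 307 (mod 361)
193^38 ≡ 28 (mod 361)
193^57 ≡ 293 (mod 361)
193^114 ≡ 292 (mod 361)
193^171 ≡ 360 (mod 361)
193^342 ≡ 1 (mod 361) ✓
Hence ord(193) = 342.

342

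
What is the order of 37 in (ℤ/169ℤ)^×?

156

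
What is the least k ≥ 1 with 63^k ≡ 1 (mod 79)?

The order of 63 must divide φ(79) = 79 − 1 = 78 = 2 · 3 · 13.
Divisors of 78: 1, 2, 3, 6, 13, 26, 39, 78.
Compute 63^d (mod 79) for the divisors d until we hit 1:
63^1 ≡ 63 (mod 79)
63^2 ≡ 19 (mod 79)
63^3 ≡ 12 (mod 79)
63^6 ≡ 65 (mod 79)
63^13 ≡ 24 (mod 79)
63^26 ≡ 23 (mod 79)
63^39 ≡ 78 (mod 79)
63^78 ≡ 1 (mod 79) ✓
Hence ord(63) = 78.

78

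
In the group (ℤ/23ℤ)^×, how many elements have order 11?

10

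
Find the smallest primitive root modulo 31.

3

φ(31) = 31 − 1 = 30 = 2 · 3 · 5.
g is a primitive root iff g^(30/q) ≢ 1 (mod 31) for each prime q ∈ {2, 3, 5}.
g = 2: 2^15 ≡ 1 — hits 1, so not a primitive root.
g = 3: 3^15 ≡ 30; 3^10 ≡ 25; 3^6 ≡ 16 — none is 1, so 3 is a primitive root.
Hence the least primitive root of 31 is 3.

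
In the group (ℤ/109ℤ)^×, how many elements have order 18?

6

φ(109) = 109 − 1 = 108 = 2^2 · 3^3.
In a cyclic group of order 108, there are φ(d) elements of order d for each divisor d of 108, and zero for non-divisors.
18 = 2 · 3^2 divides 108, and φ(18) = 6.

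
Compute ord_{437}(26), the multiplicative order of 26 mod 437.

33

By Lagrange's theorem, ord_437(26) divides φ(437) = φ(19·23) = (19−1)·(23−1) = 18·22 = 396 = 2^2 · 3^2 · 11.
Divisors of 396: 1, 2, 3, 4, 6, 9, 11, 12, 18, 22, 33, 36, 44, 66, 99, 132, 198, 396.
Evaluate successive powers at the divisors of 396:
26^1 ≡ 26
26^2 ≡ 239
26^3 ≡ 96
26^4 ≡ 311
26^6 ≡ 39
26^9 ≡ 248
26^11 ≡ 277
26^12 ≡ 210
26^18 ≡ 324
26^22 ≡ 254
26^33 ≡ 1
The smallest such exponent is 33, so the order of 26 is 33.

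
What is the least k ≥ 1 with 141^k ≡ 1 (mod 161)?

Since 141 ∈ (Z/161Z)^×, its order divides φ(161) = φ(7·23) = (7−1)·(23−1) = 6·22 = 132 = 2^2 · 3 · 11.
Divisors of 132: 1, 2, 3, 4, 6, 11, 12, 22, 33, 44, 66, 132.
Evaluate successive powers at the divisors of 132:
141^1 ≡ 141 (mod 161)
141^2 ≡ 78 (mod 161)
141^3 ≡ 50 (mod 161)
141^4 ≡ 127 (mod 161)
141^6 ≡ 85 (mod 161)
141^11 ≡ 1 (mod 161) ✓
The smallest such exponent is 11, so the order of 141 is 11.

11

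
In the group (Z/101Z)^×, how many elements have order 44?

φ(101) = 101 − 1 = 100 = 2^2 · 5^2.
In a cyclic group of order 100, there are φ(d) elements of order d for each divisor d of 100, and zero for non-divisors.
Here 100 is not a multiple of 44, so there are no elements of order 44.

0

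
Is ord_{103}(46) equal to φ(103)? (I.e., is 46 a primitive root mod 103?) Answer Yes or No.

No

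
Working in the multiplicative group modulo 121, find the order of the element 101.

110

The order of 101 must divide φ(121) = φ(11^2) = 11·(11−1) = 110 = 2 · 5 · 11.
Divisors of 110: 1, 2, 5, 10, 11, 22, 55, 110.
Evaluate successive powers at the divisors of 110:
101^1 ≡ 101
101^2 ≡ 37
101^5 ≡ 87
101^10 ≡ 67
101^11 ≡ 112
101^22 ≡ 81
101^55 ≡ 120
101^110 ≡ 1
Therefore the multiplicative order of 101 modulo 121 is 110.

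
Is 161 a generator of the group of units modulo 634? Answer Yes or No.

No

φ(634) = φ(2)·φ(317) = 1·316 = 316 = 2^2 · 79.
It suffices to check that the order of 161 is not a proper divisor of 316: compute 161^(316/q) for q ∈ {2, 79}.
161^158 ≡ 1 (mod 634)  [q = 2: ≡ 1 ✗]
161^4 ≡ 257 (mod 634)  [q = 79: ≢ 1 ✓]
Since 161^158 ≡ 1, the order of 161 divides 158 < 316, so 161 is not a primitive root.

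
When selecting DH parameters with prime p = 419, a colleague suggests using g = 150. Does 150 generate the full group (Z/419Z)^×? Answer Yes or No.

φ(419) = 419 − 1 = 418 = 2 · 11 · 19.
Test 150^(418/q) mod 419 for each prime factor q of 418:
150^209 ≡ 418 (mod 419)  [q = 2: ≢ 1 ✓]
150^38 ≡ 59 (mod 419)  [q = 11: ≢ 1 ✓]
150^22 ≡ 136 (mod 419)  [q = 19: ≢ 1 ✓]
None equal 1, so ord_419(150) = 418: 150 is a primitive root.

Yes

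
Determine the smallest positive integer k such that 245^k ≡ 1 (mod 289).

272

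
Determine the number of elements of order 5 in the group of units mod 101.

φ(101) = 101 − 1 = 100 = 2^2 · 5^2.
(Z/101Z)^× is cyclic (|G| = 100); a cyclic group of order m has exactly φ(d) elements of each order d | m, and none otherwise.
5 | 100, and φ(5) = 5 − 1 = 4.

4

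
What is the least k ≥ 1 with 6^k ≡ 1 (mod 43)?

3

Since 6 ∈ (Z/43Z)^×, its order divides φ(43) = 43 − 1 = 42 = 2 · 3 · 7.
Divisors of 42: 1, 2, 3, 6, 7, 14, 21, 42.
Check 6^d mod 43 for each divisor in increasing order:
6^1 ≡ 6
6^2 ≡ 36
6^3 ≡ 1
Therefore the multiplicative order of 6 modulo 43 is 3.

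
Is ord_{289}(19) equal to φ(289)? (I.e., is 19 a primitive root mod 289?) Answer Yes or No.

No

φ(289) = φ(17^2) = 17·(17−1) = 272 = 2^4 · 17.
It suffices to check that the order of 19 is not a proper divisor of 272: compute 19^(272/q) for q ∈ {2, 17}.
19^136 ≡ 1 (mod 289)  [q = 2: ≡ 1 ✗]
19^16 ≡ 69 (mod 289)  [q = 17: ≢ 1 ✓]
19^136 ≡ 1 shows ord(19) | 136, strictly less than φ(289); not a primitive root.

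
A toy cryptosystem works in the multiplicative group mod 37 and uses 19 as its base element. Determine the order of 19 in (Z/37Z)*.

36

The order of 19 must divide φ(37) = 37 − 1 = 36 = 2^2 · 3^2.
Divisors of 36: 1, 2, 3, 4, 6, 9, 12, 18, 36.
Compute 19^d (mod 37) for the divisors d until we hit 1:
19^1 ≡ 19 (mod 37)
19^2 ≡ 28 (mod 37)
19^3 ≡ 14 (mod 37)
19^4 ≡ 7 (mod 37)
19^6 ≡ 11 (mod 37)
19^9 ≡ 6 (mod 37)
19^12 ≡ 10 (mod 37)
19^18 ≡ 36 (mod 37)
19^36 ≡ 1 (mod 37) ✓
The smallest such exponent is 36, so the order of 19 is 36.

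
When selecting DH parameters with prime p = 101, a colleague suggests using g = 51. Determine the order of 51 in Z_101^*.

100

By Lagrange's theorem, ord_101(51) divides φ(101) = 101 − 1 = 100 = 2^2 · 5^2.
Divisors of 100: 1, 2, 4, 5, 10, 20, 25, 50, 100.
Compute 51^d (mod 101) for the divisors d until we hit 1:
51^1 ≡ 51
51^2 ≡ 76
51^4 ≡ 19
51^5 ≡ 60
51^10 ≡ 65
51^20 ≡ 84
51^25 ≡ 91
51^50 ≡ 100
51^100 ≡ 1
The smallest such exponent is 100, so the order of 51 is 100.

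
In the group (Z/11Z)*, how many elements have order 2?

φ(11) = 11 − 1 = 10 = 2 · 5.
(Z/11Z)^× is cyclic (|G| = 10); a cyclic group of order m has exactly φ(d) elements of each order d | m, and none otherwise.
2 | 10, and φ(2) = 2 − 1 = 1.

1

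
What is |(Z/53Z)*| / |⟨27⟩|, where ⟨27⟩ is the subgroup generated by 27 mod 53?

By Lagrange's theorem, ord_53(27) divides φ(53) = 53 − 1 = 52 = 2^2 · 13.
Divisors of 52: 1, 2, 4, 13, 26, 52.
Evaluate successive powers at the divisors of 52:
27^1 ≡ 27 (mod 53)
27^2 ≡ 40 (mod 53)
27^4 ≡ 10 (mod 53)
27^13 ≡ 23 (mod 53)
27^26 ≡ 52 (mod 53)
27^52 ≡ 1 (mod 53) ✓
The order of 27 is 52, so the subgroup it generates has 52 elements.
Index = |(Z/53Z)^×| / |⟨27⟩| = 52 / 52 = 1.

1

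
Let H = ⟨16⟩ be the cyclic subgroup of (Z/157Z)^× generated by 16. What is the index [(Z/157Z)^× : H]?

12

By Lagrange's theorem, ord_157(16) divides φ(157) = 157 − 1 = 156 = 2^2 · 3 · 13.
Divisors of 156: 1, 2, 3, 4, 6, 12, 13, 26, 39, 52, 78, 156.
Test each divisor d:
16^1 ≡ 16
16^2 ≡ 99
16^3 ≡ 14
16^4 ≡ 67
16^6 ≡ 39
16^12 ≡ 108
16^13 ≡ 1
So ord_157(16) = 13, hence |⟨16⟩| = 13.
[(Z/157Z)^× : ⟨16⟩] = 156/13 = 12.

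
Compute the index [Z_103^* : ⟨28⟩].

2

ord(28) | φ(103) = 103 − 1 = 102 = 2 · 3 · 17.
Divisors of 102: 1, 2, 3, 6, 17, 34, 51, 102.
Compute 28^d (mod 103) for the divisors d until we hit 1:
28^1 ≡ 28 (mod 103)
28^2 ≡ 63 (mod 103)
28^3 ≡ 13 (mod 103)
28^6 ≡ 66 (mod 103)
28^17 ≡ 56 (mod 103)
28^34 ≡ 46 (mod 103)
28^51 ≡ 1 (mod 103) ✓
So ord_103(28) = 51, hence |⟨28⟩| = 51.
The index is φ(103) / ord(28) = 102 / 51 = 2.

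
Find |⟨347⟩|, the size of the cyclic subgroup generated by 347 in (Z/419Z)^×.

ord(347) | φ(419) = 419 − 1 = 418 = 2 · 11 · 19.
Divisors of 418: 1, 2, 11, 19, 22, 38, 209, 418.
Compute 347^d (mod 419) for the divisors d until we hit 1:
347^1 ≡ 347
347^2 ≡ 156
347^11 ≡ 199
347^19 ≡ 13
347^22 ≡ 215
347^38 ≡ 169
347^209 ≡ 1
So ord_419(347) = 209.

209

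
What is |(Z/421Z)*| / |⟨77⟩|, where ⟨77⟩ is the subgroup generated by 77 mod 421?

14

The order of 77 must divide φ(421) = 421 − 1 = 420 = 2^2 · 3 · 5 · 7.
Divisors of 420: 1, 2, 3, 4, 5, 6, 7, 10, 12, 14, 15, 20, 21, 28, 30, 35, 42, 60, 70, 84, 105, 140, 210, 420.
Test each divisor d:
77^1 ≡ 77
77^2 ≡ 35
77^3 ≡ 169
77^4 ≡ 383
77^5 ≡ 21
77^6 ≡ 354
77^7 ≡ 314
77^10 ≡ 20
77^12 ≡ 279
77^14 ≡ 82
77^15 ≡ 420
77^20 ≡ 400
77^21 ≡ 67
77^28 ≡ 409
77^30 ≡ 1
The order of 77 is 30, so the subgroup it generates has 30 elements.
[(Z/421Z)^× : ⟨77⟩] = 420/30 = 14.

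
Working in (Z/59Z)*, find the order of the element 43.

58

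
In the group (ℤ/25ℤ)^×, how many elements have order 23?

φ(25) = φ(5^2) = 5·(5−1) = 20 = 2^2 · 5.
Since (Z/25Z)^× is cyclic of order 20, the number of elements of order d is φ(d) when d | 20 and 0 otherwise.
23 does not divide 20, so no element of (Z/25Z)^× has order 23.

0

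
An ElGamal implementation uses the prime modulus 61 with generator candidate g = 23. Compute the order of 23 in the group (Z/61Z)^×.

20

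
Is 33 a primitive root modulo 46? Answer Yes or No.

φ(46) = φ(2)·φ(23) = 1·22 = 22 = 2 · 11.
It suffices to check that the order of 33 is not a proper divisor of 22: compute 33^(22/q) for q ∈ {2, 11}.
33^11 ≡ 45 (mod 46)  [q = 2: ≢ 1 ✓]
33^2 ≡ 31 (mod 46)  [q = 11: ≢ 1 ✓]
None equal 1, so ord_46(33) = 22: 33 is a primitive root.

Yes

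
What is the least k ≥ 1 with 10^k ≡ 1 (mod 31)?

15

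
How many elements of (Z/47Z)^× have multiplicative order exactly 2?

1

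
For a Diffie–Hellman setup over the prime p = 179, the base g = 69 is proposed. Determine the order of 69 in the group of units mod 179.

By Lagrange's theorem, ord_179(69) divides φ(179) = 179 − 1 = 178 = 2 · 89.
Divisors of 178: 1, 2, 89, 178.
Evaluate successive powers at the divisors of 178:
69^1 ≡ 69 (mod 179)
69^2 ≡ 107 (mod 179)
69^89 ≡ 178 (mod 179)
69^178 ≡ 1 (mod 179) ✓
So ord_179(69) = 178.

178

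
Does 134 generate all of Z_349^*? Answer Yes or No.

φ(349) = 349 − 1 = 348 = 2^2 · 3 · 29.
It suffices to check that the order of 134 is not a proper divisor of 348: compute 134^(348/q) for q ∈ {2, 3, 29}.
134^174 ≡ 348 (mod 349)  [q = 2: ≢ 1 ✓]
134^116 ≡ 226 (mod 349)  [q = 3: ≢ 1 ✓]
134^12 ≡ 304 (mod 349)  [q = 29: ≢ 1 ✓]
All checks pass, so 134 has order 348 and is a primitive root modulo 349.

Yes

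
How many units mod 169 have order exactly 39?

24

φ(169) = φ(13^2) = 13·(13−1) = 156 = 2^2 · 3 · 13.
Since (Z/169Z)^× is cyclic of order 156, the number of elements of order d is φ(d) when d | 156 and 0 otherwise.
39 = 3 · 13 divides 156, and φ(39) = 24.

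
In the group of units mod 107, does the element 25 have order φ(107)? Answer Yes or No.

φ(107) = 107 − 1 = 106 = 2 · 53.
An element g generates (Z/107Z)^× iff g^(106/q) ≢ 1 (mod 107) for each prime q ∈ {2, 53}.
25^53 ≡ 1 (mod 107)  [q = 2: ≡ 1 ✗]
25^2 ≡ 90 (mod 107)  [q = 53: ≢ 1 ✓]
The check at q = 2 fails, so 25 generates a proper subgroup.

No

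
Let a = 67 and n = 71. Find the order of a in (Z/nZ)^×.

70

The order of 67 must divide φ(71) = 71 − 1 = 70 = 2 · 5 · 7.
Divisors of 70: 1, 2, 5, 7, 10, 14, 35, 70.
Evaluate successive powers at the divisors of 70:
67^1 ≡ 67
67^2 ≡ 16
67^5 ≡ 41
67^7 ≡ 17
67^10 ≡ 48
67^14 ≡ 5
67^35 ≡ 70
67^70 ≡ 1
Hence ord(67) = 70.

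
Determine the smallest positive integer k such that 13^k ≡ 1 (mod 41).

40

ord(13) | φ(41) = 41 − 1 = 40 = 2^3 · 5.
Divisors of 40: 1, 2, 4, 5, 8, 10, 20, 40.
Check 13^d mod 41 for each divisor in increasing order:
13^1 ≡ 13 (mod 41)
13^2 ≡ 5 (mod 41)
13^4 ≡ 25 (mod 41)
13^5 ≡ 38 (mod 41)
13^8 ≡ 10 (mod 41)
13^10 ≡ 9 (mod 41)
13^20 ≡ 40 (mod 41)
13^40 ≡ 1 (mod 41) ✓
Therefore the multiplicative order of 13 modulo 41 is 40.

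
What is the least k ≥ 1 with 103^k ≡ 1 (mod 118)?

58

The order of 103 must divide φ(118) = φ(2)·φ(59) = 1·58 = 58 = 2 · 29.
Divisors of 58: 1, 2, 29, 58.
Compute 103^d (mod 118) for the divisors d until we hit 1:
103^1 ≡ 103 (mod 118)
103^2 ≡ 107 (mod 118)
103^29 ≡ 117 (mod 118)
103^58 ≡ 1 (mod 118) ✓
Hence ord(103) = 58.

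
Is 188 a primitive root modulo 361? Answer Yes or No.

φ(361) = φ(19^2) = 19·(19−1) = 342 = 2 · 3^2 · 19.
An element g generates (Z/361Z)^× iff g^(342/q) ≢ 1 (mod 361) for each prime q ∈ {2, 3, 19}.
188^171 ≡ 1 (mod 361)  [q = 2: ≡ 1 ✗]
188^114 ≡ 292 (mod 361)  [q = 3: ≢ 1 ✓]
188^18 ≡ 153 (mod 361)  [q = 19: ≢ 1 ✓]
188^171 ≡ 1 shows ord(188) | 171, strictly less than φ(361); not a primitive root.

No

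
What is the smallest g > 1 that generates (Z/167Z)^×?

5

φ(167) = 167 − 1 = 166 = 2 · 83.
Test candidates g = 2, 3, … against the prime factors q ∈ {2, 83} of φ(167): g is a generator iff g^(166/q) ≢ 1 for every such q.
g = 2: 2^83 ≡ 1 — hits 1, so not a primitive root.
g = 3: 3^83 ≡ 1 — hits 1, so not a primitive root.
g = 4: 4^83 ≡ 1 — hits 1, so not a primitive root.
g = 5: 5^83 ≡ 166; 5^2 ≡ 25 — none is 1, so 5 is a primitive root.
Hence the least primitive root of 167 is 5.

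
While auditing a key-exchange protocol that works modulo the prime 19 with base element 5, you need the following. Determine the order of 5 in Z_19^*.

By Lagrange's theorem, ord_19(5) divides φ(19) = 19 − 1 = 18 = 2 · 3^2.
Divisors of 18: 1, 2, 3, 6, 9, 18.
Compute 5^d (mod 19) for the divisors d until we hit 1:
5^1 ≡ 5 (mod 19)
5^2 ≡ 6 (mod 19)
5^3 ≡ 11 (mod 19)
5^6 ≡ 7 (mod 19)
5^9 ≡ 1 (mod 19) ✓
So ord_19(5) = 9.

9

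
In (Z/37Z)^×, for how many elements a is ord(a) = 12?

φ(37) = 37 − 1 = 36 = 2^2 · 3^2.
In a cyclic group of order 36, there are φ(d) elements of order d for each divisor d of 36, and zero for non-divisors.
12 = 2^2 · 3 divides 36, and φ(12) = 4.

4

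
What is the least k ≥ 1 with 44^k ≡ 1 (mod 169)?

52

ord(44) | φ(169) = φ(13^2) = 13·(13−1) = 156 = 2^2 · 3 · 13.
Divisors of 156: 1, 2, 3, 4, 6, 12, 13, 26, 39, 52, 78, 156.
Evaluate successive powers at the divisors of 156:
44^1 ≡ 44
44^2 ≡ 77
44^3 ≡ 8
44^4 ≡ 14
44^6 ≡ 64
44^12 ≡ 40
44^13 ≡ 70
44^26 ≡ 168
44^39 ≡ 99
44^52 ≡ 1
The smallest such exponent is 52, so the order of 44 is 52.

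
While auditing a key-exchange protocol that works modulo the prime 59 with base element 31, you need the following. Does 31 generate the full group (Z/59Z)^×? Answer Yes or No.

φ(59) = 59 − 1 = 58 = 2 · 29.
31 is a primitive root mod 59 iff 31^(φ(59)/q) ≢ 1 for every prime q | φ(59), i.e. q ∈ {2, 29}.
31^29 ≡ 58 (mod 59)  [q = 2: ≢ 1 ✓]
31^2 ≡ 17 (mod 59)  [q = 29: ≢ 1 ✓]
Every test exponent gives a nontrivial residue, hence 31 generates the full group.

Yes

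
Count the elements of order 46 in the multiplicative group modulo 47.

22

φ(47) = 47 − 1 = 46 = 2 · 23.
Since (Z/47Z)^× is cyclic of order 46, the number of elements of order d is φ(d) when d | 46 and 0 otherwise.
46 = 2 · 23 divides 46, and φ(46) = 22.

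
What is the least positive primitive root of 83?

2

φ(83) = 83 − 1 = 82 = 2 · 41.
Test candidates g = 2, 3, … against the prime factors q ∈ {2, 41} of φ(83): g is a generator iff g^(82/q) ≢ 1 for every such q.
g = 2: 2^41 ≡ 82; 2^2 ≡ 4 — none is 1, so 2 is a primitive root.
So 2 is the smallest generator of (Z/83Z)^×.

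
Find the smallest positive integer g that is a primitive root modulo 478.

7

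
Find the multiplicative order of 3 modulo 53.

52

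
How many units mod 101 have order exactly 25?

20

φ(101) = 101 − 1 = 100 = 2^2 · 5^2.
(Z/101Z)^× is cyclic (|G| = 100); a cyclic group of order m has exactly φ(d) elements of each order d | m, and none otherwise.
25 = 5^2 divides 100, and φ(25) = 20.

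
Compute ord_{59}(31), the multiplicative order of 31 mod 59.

58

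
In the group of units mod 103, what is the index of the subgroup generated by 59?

The order of 59 must divide φ(103) = 103 − 1 = 102 = 2 · 3 · 17.
Divisors of 102: 1, 2, 3, 6, 17, 34, 51, 102.
Check 59^d mod 103 for each divisor in increasing order:
59^1 ≡ 59 (mod 103)
59^2 ≡ 82 (mod 103)
59^3 ≡ 100 (mod 103)
59^6 ≡ 9 (mod 103)
59^17 ≡ 56 (mod 103)
59^34 ≡ 46 (mod 103)
59^51 ≡ 1 (mod 103) ✓
The order of 59 is 51, so the subgroup it generates has 51 elements.
[(Z/103Z)^× : ⟨59⟩] = 102/51 = 2.

2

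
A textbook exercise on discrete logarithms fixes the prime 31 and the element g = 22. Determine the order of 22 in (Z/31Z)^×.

The order of 22 must divide φ(31) = 31 − 1 = 30 = 2 · 3 · 5.
Divisors of 30: 1, 2, 3, 5, 6, 10, 15, 30.
Check 22^d mod 31 for each divisor in increasing order:
22^1 ≡ 22 (mod 31)
22^2 ≡ 19 (mod 31)
22^3 ≡ 15 (mod 31)
22^5 ≡ 6 (mod 31)
22^6 ≡ 8 (mod 31)
22^10 ≡ 5 (mod 31)
22^15 ≡ 30 (mod 31)
22^30 ≡ 1 (mod 31) ✓
So ord_31(22) = 30.

30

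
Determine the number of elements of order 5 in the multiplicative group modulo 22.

4

φ(22) = φ(2)·φ(11) = 1·10 = 10 = 2 · 5.
(Z/22Z)^× is cyclic (|G| = 10); a cyclic group of order m has exactly φ(d) elements of each order d | m, and none otherwise.
5 | 10, and φ(5) = 5 − 1 = 4.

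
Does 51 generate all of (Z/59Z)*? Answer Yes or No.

No

φ(59) = 59 − 1 = 58 = 2 · 29.
It suffices to check that the order of 51 is not a proper divisor of 58: compute 51^(58/q) for q ∈ {2, 29}.
51^29 ≡ 1 (mod 59)  [q = 2: ≡ 1 ✗]
51^2 ≡ 5 (mod 59)  [q = 29: ≢ 1 ✓]
51^29 ≡ 1 shows ord(51) | 29, strictly less than φ(59); not a primitive root.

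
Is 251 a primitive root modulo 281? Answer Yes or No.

φ(281) = 281 − 1 = 280 = 2^3 · 5 · 7.
251 is a primitive root mod 281 iff 251^(φ(281)/q) ≢ 1 for every prime q | φ(281), i.e. q ∈ {2, 5, 7}.
251^140 ≡ 280 (mod 281)  [q = 2: ≢ 1 ✓]
251^56 ≡ 86 (mod 281)  [q = 5: ≢ 1 ✓]
251^40 ≡ 79 (mod 281)  [q = 7: ≢ 1 ✓]
Every test exponent gives a nontrivial residue, hence 251 generates the full group.

Yes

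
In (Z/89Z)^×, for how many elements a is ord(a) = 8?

4

φ(89) = 89 − 1 = 88 = 2^3 · 11.
Since (Z/89Z)^× is cyclic of order 88, the number of elements of order d is φ(d) when d | 88 and 0 otherwise.
8 = 2^3 divides 88, and φ(8) = 4.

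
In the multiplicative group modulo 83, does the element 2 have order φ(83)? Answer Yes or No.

Yes

φ(83) = 83 − 1 = 82 = 2 · 41.
An element g generates (Z/83Z)^× iff g^(82/q) ≢ 1 (mod 83) for each prime q ∈ {2, 41}.
2^41 ≡ 82 (mod 83)  [q = 2: ≢ 1 ✓]
2^2 ≡ 4 (mod 83)  [q = 41: ≢ 1 ✓]
Every test exponent gives a nontrivial residue, hence 2 generates the full group.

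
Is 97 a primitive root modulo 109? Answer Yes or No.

No

φ(109) = 109 − 1 = 108 = 2^2 · 3^3.
97 is a primitive root mod 109 iff 97^(φ(109)/q) ≢ 1 for every prime q | φ(109), i.e. q ∈ {2, 3}.
97^54 ≡ 1 (mod 109)  [q = 2: ≡ 1 ✗]
97^36 ≡ 63 (mod 109)  [q = 3: ≢ 1 ✓]
The check at q = 2 fails, so 97 generates a proper subgroup.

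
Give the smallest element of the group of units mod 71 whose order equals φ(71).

φ(71) = 71 − 1 = 70 = 2 · 5 · 7.
g is a primitive root iff g^(70/q) ≢ 1 (mod 71) for each prime q ∈ {2, 5, 7}.
g = 2: 2^35 ≡ 1 — hits 1, so not a primitive root.
g = 3: 3^35 ≡ 1 — hits 1, so not a primitive root.
g = 4: 4^35 ≡ 1 — hits 1, so not a primitive root.
g = 5: 5^35 ≡ 1 — hits 1, so not a primitive root.
g = 6: 6^35 ≡ 1 — hits 1, so not a primitive root.
g = 7: 7^35 ≡ 70; 7^14 ≡ 54; 7^10 ≡ 45 — none is 1, so 7 is a primitive root.
So 7 is the smallest generator of (Z/71Z)^×.

7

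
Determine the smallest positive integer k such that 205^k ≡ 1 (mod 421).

By Lagrange's theorem, ord_421(205) divides φ(421) = 421 − 1 = 420 = 2^2 · 3 · 5 · 7.
Divisors of 420: 1, 2, 3, 4, 5, 6, 7, 10, 12, 14, 15, 20, 21, 28, 30, 35, 42, 60, 70, 84, 105, 140, 210, 420.
Compute 205^d (mod 421) for the divisors d until we hit 1:
205^1 ≡ 205
205^2 ≡ 346
205^3 ≡ 202
205^4 ≡ 152
205^5 ≡ 6
205^6 ≡ 388
205^7 ≡ 392
205^10 ≡ 36
205^12 ≡ 247
205^14 ≡ 420
205^15 ≡ 216
205^20 ≡ 33
205^21 ≡ 29
205^28 ≡ 1
Therefore the multiplicative order of 205 modulo 421 is 28.

28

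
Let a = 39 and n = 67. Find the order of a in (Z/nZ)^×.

33

By Lagrange's theorem, ord_67(39) divides φ(67) = 67 − 1 = 66 = 2 · 3 · 11.
Divisors of 66: 1, 2, 3, 6, 11, 22, 33, 66.
Test each divisor d:
39^1 ≡ 39
39^2 ≡ 47
39^3 ≡ 24
39^6 ≡ 40
39^11 ≡ 29
39^22 ≡ 37
39^33 ≡ 1
Therefore the multiplicative order of 39 modulo 67 is 33.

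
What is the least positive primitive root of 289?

φ(289) = φ(17^2) = 17·(17−1) = 272 = 2^4 · 17.
Test candidates g = 2, 3, … against the prime factors q ∈ {2, 17} of φ(289): g is a generator iff g^(272/q) ≢ 1 for every such q.
g = 2: 2^136 ≡ 1 — hits 1, so not a primitive root.
g = 3: 3^136 ≡ 288; 3^16 ≡ 171 — none is 1, so 3 is a primitive root.
Hence the least primitive root of 289 is 3.

3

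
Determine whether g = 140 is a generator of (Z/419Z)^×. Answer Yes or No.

φ(419) = 419 − 1 = 418 = 2 · 11 · 19.
An element g generates (Z/419Z)^× iff g^(418/q) ≢ 1 (mod 419) for each prime q ∈ {2, 11, 19}.
140^209 ≡ 1 (mod 419)  [q = 2: ≡ 1 ✗]
140^38 ≡ 69 (mod 419)  [q = 11: ≢ 1 ✓]
140^22 ≡ 208 (mod 419)  [q = 19: ≢ 1 ✓]
Since 140^209 ≡ 1, the order of 140 divides 209 < 418, so 140 is not a primitive root.

No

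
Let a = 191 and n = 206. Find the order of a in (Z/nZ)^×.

102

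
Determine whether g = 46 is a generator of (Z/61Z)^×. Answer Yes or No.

No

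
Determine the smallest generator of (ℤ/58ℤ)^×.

3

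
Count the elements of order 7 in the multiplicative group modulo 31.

0

φ(31) = 31 − 1 = 30 = 2 · 3 · 5.
(Z/31Z)^× is cyclic (|G| = 30); a cyclic group of order m has exactly φ(d) elements of each order d | m, and none otherwise.
7 does not divide 30, so no element of (Z/31Z)^× has order 7.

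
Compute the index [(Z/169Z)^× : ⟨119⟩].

1

Since 119 ∈ (Z/169Z)^×, its order divides φ(169) = φ(13^2) = 13·(13−1) = 156 = 2^2 · 3 · 13.
Divisors of 156: 1, 2, 3, 4, 6, 12, 13, 26, 39, 52, 78, 156.
Check 119^d mod 169 for each divisor in increasing order:
119^1 ≡ 119
119^2 ≡ 134
119^3 ≡ 60
119^4 ≡ 42
119^6 ≡ 51
119^12 ≡ 66
119^13 ≡ 80
119^26 ≡ 147
119^39 ≡ 99
119^52 ≡ 146
119^78 ≡ 168
119^156 ≡ 1
So ord_169(119) = 156, hence |⟨119⟩| = 156.
Index = |(Z/169Z)^×| / |⟨119⟩| = 156 / 156 = 1.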